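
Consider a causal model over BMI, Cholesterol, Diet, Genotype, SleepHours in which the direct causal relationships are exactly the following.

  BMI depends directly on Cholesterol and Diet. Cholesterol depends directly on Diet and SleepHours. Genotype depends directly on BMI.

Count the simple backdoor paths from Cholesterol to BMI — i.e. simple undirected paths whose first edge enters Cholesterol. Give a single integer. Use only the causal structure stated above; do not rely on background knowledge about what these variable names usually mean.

1

A backdoor path from Cholesterol to BMI is any simple undirected path whose first edge points into Cholesterol (i.e. leaves Cholesterol via a parent).
Parents of Cholesterol: {Diet, SleepHours}.
Enumerating:
  P1: Cholesterol <- Diet -> BMI
That exhausts the simple backdoor paths. Count: 1.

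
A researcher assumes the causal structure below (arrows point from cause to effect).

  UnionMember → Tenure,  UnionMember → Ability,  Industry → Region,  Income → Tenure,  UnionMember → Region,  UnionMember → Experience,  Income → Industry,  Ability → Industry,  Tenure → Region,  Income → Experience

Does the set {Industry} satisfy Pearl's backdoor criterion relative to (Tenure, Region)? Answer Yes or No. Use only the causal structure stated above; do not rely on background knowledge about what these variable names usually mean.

No

Backdoor paths from Tenure to Region (paths whose first edge points into Tenure):
  P1: Tenure <- Income -> Experience <- UnionMember -> Ability -> Industry -> Region
  P2: Tenure <- Income -> Experience <- UnionMember -> Region
  P3: Tenure <- Income -> Industry <- Ability <- UnionMember -> Region
  P4: Tenure <- Income -> Industry -> Region
  P5: Tenure <- UnionMember -> Experience <- Income -> Industry -> Region
  P6: Tenure <- UnionMember -> Ability -> Industry -> Region
  P7: Tenure <- UnionMember -> Region
Condition 1 (no descendant of Tenure in the set): holds — descendants of Tenure are {Region}; none are in {Industry}.
Condition 2 (every backdoor path blocked by {Industry}):
  P1: blocked at collider Experience (neither it nor any descendant is in the conditioning set).
  P2: blocked at collider Experience (neither it nor any descendant is in the conditioning set).
  P3: open — collider(s) Industry are conditioned on (or have a conditioned descendant) and no non-collider on the path is in the set.
  P4: blocked at chain node Industry ∈ conditioning set.
  P5: blocked at collider Experience (neither it nor any descendant is in the conditioning set).
  P6: blocked at chain node Industry ∈ conditioning set.
  P7: open — no interior node is in the conditioning set.
{Industry} does not satisfy the backdoor criterion.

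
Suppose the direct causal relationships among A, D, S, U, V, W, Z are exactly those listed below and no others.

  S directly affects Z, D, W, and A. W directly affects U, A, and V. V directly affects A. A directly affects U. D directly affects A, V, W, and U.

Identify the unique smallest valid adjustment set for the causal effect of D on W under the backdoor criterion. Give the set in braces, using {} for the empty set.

Variables eligible for adjustment (non-descendants of D, excluding D and W): {S, Z}.
Backdoor paths from D to W:
  P1: D <- S -> W
  P2: D <- S -> A <- W
  P3: D <- S -> A <- V <- W
  P4: D <- S -> A -> U <- W
The empty set is not sufficient: P1 (D <- S -> W) has no collider blocking it and no conditioned non-collider, so it is open.
Try {S}:
  P1: blocked at fork node S ∈ conditioning set.
  P2: blocked at fork node S ∈ conditioning set.
  P3: blocked at fork node S ∈ conditioning set.
  P4: blocked at fork node S ∈ conditioning set.
{S} contains no descendant of D and blocks every backdoor path.
No other singleton works — e.g. {Z} leaves P1 open — so {S} is the unique smallest valid adjustment set.

{S}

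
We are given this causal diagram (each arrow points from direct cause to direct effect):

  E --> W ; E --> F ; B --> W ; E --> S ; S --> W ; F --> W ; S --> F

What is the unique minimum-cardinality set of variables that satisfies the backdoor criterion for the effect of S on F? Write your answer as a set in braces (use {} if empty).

{E}

Variables eligible for adjustment (non-descendants of S, excluding S and F): {B, E}.
Backdoor paths from S to F:
  P1: S <- E -> F
  P2: S <- E -> W <- F
The empty set is not sufficient: P1 (S <- E -> F) has no collider blocking it and no conditioned non-collider, so it is open.
Try {E}:
  P1: blocked at fork node E ∈ conditioning set.
  P2: blocked at fork node E ∈ conditioning set.
{E} contains no descendant of S and blocks every backdoor path.
No other singleton works — e.g. {B} leaves P1 open — so {E} is the unique smallest valid adjustment set.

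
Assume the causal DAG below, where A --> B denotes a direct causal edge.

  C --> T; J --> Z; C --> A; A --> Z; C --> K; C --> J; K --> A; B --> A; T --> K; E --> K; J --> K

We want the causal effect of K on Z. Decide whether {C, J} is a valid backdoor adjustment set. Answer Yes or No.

Yes

Backdoor paths from K to Z (paths whose first edge points into K):
  P1: K <- C -> J -> Z
  P2: K <- C -> A -> Z
  P3: K <- T <- C -> J -> Z
  P4: K <- T <- C -> A -> Z
  P5: K <- J <- C -> A -> Z
  P6: K <- J -> Z
Condition 1 (no descendant of K in the set): holds — descendants of K are {A, Z}; none are in {C, J}.
Condition 2 (every backdoor path blocked by {C, J}):
  P1: blocked at fork node C ∈ conditioning set.
  P2: blocked at fork node C ∈ conditioning set.
  P3: blocked at fork node C ∈ conditioning set.
  P4: blocked at fork node C ∈ conditioning set.
  P5: blocked at chain node J ∈ conditioning set.
  P6: blocked at fork node J ∈ conditioning set.
{C, J} satisfies the backdoor criterion.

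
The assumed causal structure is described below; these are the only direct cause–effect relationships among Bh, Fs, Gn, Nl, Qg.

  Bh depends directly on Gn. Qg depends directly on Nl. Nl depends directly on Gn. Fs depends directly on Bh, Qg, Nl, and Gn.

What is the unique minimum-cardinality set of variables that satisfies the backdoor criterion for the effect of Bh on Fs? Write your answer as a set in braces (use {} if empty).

{Gn}

Variables eligible for adjustment (non-descendants of Bh, excluding Bh and Fs): {Gn, Nl, Qg}.
Backdoor paths from Bh to Fs:
  P1: Bh <- Gn -> Nl -> Qg -> Fs
  P2: Bh <- Gn -> Nl -> Fs
  P3: Bh <- Gn -> Fs
The empty set is not sufficient: P1 (Bh <- Gn -> Nl -> Qg -> Fs) has no collider blocking it and no conditioned non-collider, so it is open.
Try {Gn}:
  P1: blocked at fork node Gn ∈ conditioning set.
  P2: blocked at fork node Gn ∈ conditioning set.
  P3: blocked at fork node Gn ∈ conditioning set.
{Gn} contains no descendant of Bh and blocks every backdoor path.
No other singleton works — e.g. {Nl} leaves P3 open — so {Gn} is the unique smallest valid adjustment set.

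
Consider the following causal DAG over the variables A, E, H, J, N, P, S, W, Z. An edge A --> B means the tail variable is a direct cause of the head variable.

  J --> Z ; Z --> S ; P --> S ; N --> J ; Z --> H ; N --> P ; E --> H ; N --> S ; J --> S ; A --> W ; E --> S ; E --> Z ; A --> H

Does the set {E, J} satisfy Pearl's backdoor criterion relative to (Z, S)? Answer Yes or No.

Backdoor paths from Z to S (paths whose first edge points into Z):
  P1: Z <- J <- N -> P -> S
  P2: Z <- J <- N -> S
  P3: Z <- J -> S
  P4: Z <- E -> S
Condition 1 (no descendant of Z in the set): holds — descendants of Z are {H, S}; none are in {E, J}.
Condition 2 (every backdoor path blocked by {E, J}):
  P1: blocked at chain node J ∈ conditioning set.
  P2: blocked at chain node J ∈ conditioning set.
  P3: blocked at fork node J ∈ conditioning set.
  P4: blocked at fork node E ∈ conditioning set.
{E, J} satisfies the backdoor criterion.

Yes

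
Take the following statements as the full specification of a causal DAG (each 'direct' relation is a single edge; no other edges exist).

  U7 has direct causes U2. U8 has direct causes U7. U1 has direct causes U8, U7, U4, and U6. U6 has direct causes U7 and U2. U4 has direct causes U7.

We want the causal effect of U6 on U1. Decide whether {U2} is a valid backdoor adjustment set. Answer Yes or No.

Backdoor paths from U6 to U1 (paths whose first edge points into U6):
  P1: U6 <- U2 -> U7 -> U8 -> U1
  P2: U6 <- U2 -> U7 -> U4 -> U1
  P3: U6 <- U2 -> U7 -> U1
  P4: U6 <- U7 -> U8 -> U1
  P5: U6 <- U7 -> U4 -> U1
  P6: U6 <- U7 -> U1
Condition 1 (no descendant of U6 in the set): holds — descendants of U6 are {U1}; none are in {U2}.
Condition 2 (every backdoor path blocked by {U2}):
  P1: blocked at fork node U2 ∈ conditioning set.
  P2: blocked at fork node U2 ∈ conditioning set.
  P3: blocked at fork node U2 ∈ conditioning set.
  P4: open — no interior node is in the conditioning set.
  P5: open — no interior node is in the conditioning set.
  P6: open — no interior node is in the conditioning set.
{U2} does not satisfy the backdoor criterion.

No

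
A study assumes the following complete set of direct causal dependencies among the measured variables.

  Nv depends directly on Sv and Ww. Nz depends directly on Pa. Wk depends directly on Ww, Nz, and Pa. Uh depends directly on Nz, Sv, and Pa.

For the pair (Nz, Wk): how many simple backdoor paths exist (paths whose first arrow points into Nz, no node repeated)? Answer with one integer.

2

A backdoor path from Nz to Wk is any simple undirected path whose first edge points into Nz (i.e. leaves Nz via a parent).
Parents of Nz: {Pa}.
Enumerating:
  P1: Nz <- Pa -> Wk
  P2: Nz <- Pa -> Uh <- Sv -> Nv <- Ww -> Wk
That exhausts the simple backdoor paths. Count: 2.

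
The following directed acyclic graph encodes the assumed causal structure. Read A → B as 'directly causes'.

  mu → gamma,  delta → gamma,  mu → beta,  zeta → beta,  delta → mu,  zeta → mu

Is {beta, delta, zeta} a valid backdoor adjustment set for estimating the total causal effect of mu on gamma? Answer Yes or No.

No

Backdoor paths from mu to gamma (paths whose first edge points into mu):
  P1: mu <- delta -> gamma
Condition 1 (no descendant of mu in the set): FAILS — beta is a descendant of mu.
Condition 2 (every backdoor path blocked by {beta, delta, zeta}):
  P1: blocked at fork node delta ∈ conditioning set.
{beta, delta, zeta} does not satisfy the backdoor criterion.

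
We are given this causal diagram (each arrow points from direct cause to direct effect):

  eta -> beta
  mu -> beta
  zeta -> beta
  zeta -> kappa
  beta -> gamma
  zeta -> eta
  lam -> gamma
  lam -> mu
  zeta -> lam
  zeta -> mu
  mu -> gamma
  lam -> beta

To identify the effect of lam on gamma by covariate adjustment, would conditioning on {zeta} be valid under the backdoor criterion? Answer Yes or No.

Yes

Backdoor paths from lam to gamma (paths whose first edge points into lam):
  P1: lam <- zeta -> eta -> beta <- mu -> gamma
  P2: lam <- zeta -> eta -> beta -> gamma
  P3: lam <- zeta -> mu -> beta -> gamma
  P4: lam <- zeta -> mu -> gamma
  P5: lam <- zeta -> beta <- mu -> gamma
  P6: lam <- zeta -> beta -> gamma
Condition 1 (no descendant of lam in the set): holds — descendants of lam are {beta, gamma, mu}; none are in {zeta}.
Condition 2 (every backdoor path blocked by {zeta}):
  P1: blocked at fork node zeta ∈ conditioning set.
  P2: blocked at fork node zeta ∈ conditioning set.
  P3: blocked at fork node zeta ∈ conditioning set.
  P4: blocked at fork node zeta ∈ conditioning set.
  P5: blocked at fork node zeta ∈ conditioning set.
  P6: blocked at fork node zeta ∈ conditioning set.
{zeta} satisfies the backdoor criterion.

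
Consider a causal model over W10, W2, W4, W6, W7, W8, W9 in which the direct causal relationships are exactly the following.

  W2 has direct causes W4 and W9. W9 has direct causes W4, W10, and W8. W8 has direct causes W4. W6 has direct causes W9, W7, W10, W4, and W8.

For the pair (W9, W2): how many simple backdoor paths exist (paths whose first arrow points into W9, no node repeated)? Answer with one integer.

5

A backdoor path from W9 to W2 is any simple undirected path whose first edge points into W9 (i.e. leaves W9 via a parent).
Parents of W9: {W10, W4, W8}.
Enumerating:
  P1: W9 <- W4 -> W2
  P2: W9 <- W8 <- W4 -> W2
  P3: W9 <- W8 -> W6 <- W4 -> W2
  P4: W9 <- W10 -> W6 <- W4 -> W2
  P5: W9 <- W10 -> W6 <- W8 <- W4 -> W2
That exhausts the simple backdoor paths. Count: 5.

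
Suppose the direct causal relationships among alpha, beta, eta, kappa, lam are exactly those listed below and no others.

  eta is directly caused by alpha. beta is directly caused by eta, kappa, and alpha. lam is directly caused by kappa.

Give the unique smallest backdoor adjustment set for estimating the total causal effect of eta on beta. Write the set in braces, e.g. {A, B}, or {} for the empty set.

Variables eligible for adjustment (non-descendants of eta, excluding eta and beta): {alpha, kappa, lam}.
Backdoor paths from eta to beta:
  P1: eta <- alpha -> beta
The empty set is not sufficient: P1 (eta <- alpha -> beta) has no collider blocking it and no conditioned non-collider, so it is open.
Try {alpha}:
  P1: blocked at fork node alpha ∈ conditioning set.
{alpha} contains no descendant of eta and blocks every backdoor path.
No other singleton works — e.g. {kappa} leaves P1 open — so {alpha} is the unique smallest valid adjustment set.

{alpha}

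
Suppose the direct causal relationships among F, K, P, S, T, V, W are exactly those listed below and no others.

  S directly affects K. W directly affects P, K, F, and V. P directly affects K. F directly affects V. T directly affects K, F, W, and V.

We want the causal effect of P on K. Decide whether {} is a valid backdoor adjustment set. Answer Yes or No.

No

Backdoor paths from P to K (paths whose first edge points into P):
  P1: P <- W <- T -> K
  P2: P <- W -> F <- T -> K
  P3: P <- W -> F -> V <- T -> K
  P4: P <- W -> V <- T -> K
  P5: P <- W -> V <- F <- T -> K
  P6: P <- W -> K
Condition 1 (no descendant of P in the set): holds — descendants of P are {K}; none are in {}.
Condition 2 (every backdoor path blocked by {}):
  P1: open — no interior node is in the conditioning set.
  P2: blocked at collider F (neither it nor any descendant is in the conditioning set).
  P3: blocked at collider V (neither it nor any descendant is in the conditioning set).
  P4: blocked at collider V (neither it nor any descendant is in the conditioning set).
  P5: blocked at collider V (neither it nor any descendant is in the conditioning set).
  P6: open — no interior node is in the conditioning set.
{} does not satisfy the backdoor criterion.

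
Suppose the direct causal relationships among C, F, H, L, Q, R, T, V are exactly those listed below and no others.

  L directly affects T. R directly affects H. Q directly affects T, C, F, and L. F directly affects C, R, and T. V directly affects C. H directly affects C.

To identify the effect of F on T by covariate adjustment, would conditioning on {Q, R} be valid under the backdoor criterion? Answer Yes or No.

Backdoor paths from F to T (paths whose first edge points into F):
  P1: F <- Q -> L -> T
  P2: F <- Q -> T
Condition 1 (no descendant of F in the set): FAILS — R is a descendant of F.
Condition 2 (every backdoor path blocked by {Q, R}):
  P1: blocked at fork node Q ∈ conditioning set.
  P2: blocked at fork node Q ∈ conditioning set.
{Q, R} does not satisfy the backdoor criterion.

No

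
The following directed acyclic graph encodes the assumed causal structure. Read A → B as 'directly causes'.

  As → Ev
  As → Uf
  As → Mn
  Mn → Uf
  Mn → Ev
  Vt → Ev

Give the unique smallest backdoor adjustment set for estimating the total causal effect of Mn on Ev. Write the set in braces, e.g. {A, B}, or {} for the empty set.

Variables eligible for adjustment (non-descendants of Mn, excluding Mn and Ev): {As, Vt}.
Backdoor paths from Mn to Ev:
  P1: Mn <- As -> Ev
The empty set is not sufficient: P1 (Mn <- As -> Ev) has no collider blocking it and no conditioned non-collider, so it is open.
Try {As}:
  P1: blocked at fork node As ∈ conditioning set.
{As} contains no descendant of Mn and blocks every backdoor path.
No other singleton works — e.g. {Vt} leaves P1 open — so {As} is the unique smallest valid adjustment set.

{As}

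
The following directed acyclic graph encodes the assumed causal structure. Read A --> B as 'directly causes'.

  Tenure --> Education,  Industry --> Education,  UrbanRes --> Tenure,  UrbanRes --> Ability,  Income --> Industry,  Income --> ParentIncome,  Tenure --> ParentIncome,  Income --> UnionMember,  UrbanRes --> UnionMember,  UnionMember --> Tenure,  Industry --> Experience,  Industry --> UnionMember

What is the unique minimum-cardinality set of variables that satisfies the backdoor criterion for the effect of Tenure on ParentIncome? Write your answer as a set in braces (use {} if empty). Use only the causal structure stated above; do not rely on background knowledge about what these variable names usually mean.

{Income}

Variables eligible for adjustment (non-descendants of Tenure, excluding Tenure and ParentIncome): {Ability, Experience, Income, Industry, UnionMember, UrbanRes}.
Backdoor paths from Tenure to ParentIncome:
  P1: Tenure <- UrbanRes -> UnionMember <- Income -> ParentIncome
  P2: Tenure <- UrbanRes -> UnionMember <- Industry <- Income -> ParentIncome
  P3: Tenure <- UnionMember <- Income -> ParentIncome
  P4: Tenure <- UnionMember <- Industry <- Income -> ParentIncome
The empty set is not sufficient: P3 (Tenure <- UnionMember <- Income -> ParentIncome) has no collider blocking it and no conditioned non-collider, so it is open.
Try {Income}:
  P1: blocked at collider UnionMember (neither it nor any descendant is in the conditioning set).
  P2: blocked at collider UnionMember (neither it nor any descendant is in the conditioning set).
  P3: blocked at fork node Income ∈ conditioning set.
  P4: blocked at fork node Income ∈ conditioning set.
{Income} contains no descendant of Tenure and blocks every backdoor path.
No other singleton works — e.g. {Industry} leaves P3 open — so {Income} is the unique smallest valid adjustment set.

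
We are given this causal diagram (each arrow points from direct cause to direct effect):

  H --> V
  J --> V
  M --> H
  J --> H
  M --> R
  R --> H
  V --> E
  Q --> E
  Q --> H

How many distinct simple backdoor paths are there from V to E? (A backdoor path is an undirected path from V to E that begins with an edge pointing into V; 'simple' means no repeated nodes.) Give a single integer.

2

A backdoor path from V to E is any simple undirected path whose first edge points into V (i.e. leaves V via a parent).
Parents of V: {H, J}.
Enumerating:
  P1: V <- J -> H <- Q -> E
  P2: V <- H <- Q -> E
That exhausts the simple backdoor paths. Count: 2.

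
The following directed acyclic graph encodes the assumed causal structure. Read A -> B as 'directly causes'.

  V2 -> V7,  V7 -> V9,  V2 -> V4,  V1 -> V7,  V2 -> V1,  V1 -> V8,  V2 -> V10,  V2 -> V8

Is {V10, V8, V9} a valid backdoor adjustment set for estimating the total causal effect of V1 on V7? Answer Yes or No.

Backdoor paths from V1 to V7 (paths whose first edge points into V1):
  P1: V1 <- V2 -> V7
Condition 1 (no descendant of V1 in the set): FAILS — V8 and V9 are descendants of V1.
Condition 2 (every backdoor path blocked by {V10, V8, V9}):
  P1: open — no interior node is in the conditioning set.
{V10, V8, V9} does not satisfy the backdoor criterion.

No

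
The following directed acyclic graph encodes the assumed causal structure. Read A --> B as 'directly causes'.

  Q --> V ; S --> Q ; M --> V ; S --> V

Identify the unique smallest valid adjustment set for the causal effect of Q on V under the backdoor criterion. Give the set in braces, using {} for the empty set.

Variables eligible for adjustment (non-descendants of Q, excluding Q and V): {M, S}.
Backdoor paths from Q to V:
  P1: Q <- S -> V
The empty set is not sufficient: P1 (Q <- S -> V) has no collider blocking it and no conditioned non-collider, so it is open.
Try {S}:
  P1: blocked at fork node S ∈ conditioning set.
{S} contains no descendant of Q and blocks every backdoor path.
No other singleton works — e.g. {M} leaves P1 open — so {S} is the unique smallest valid adjustment set.

{S}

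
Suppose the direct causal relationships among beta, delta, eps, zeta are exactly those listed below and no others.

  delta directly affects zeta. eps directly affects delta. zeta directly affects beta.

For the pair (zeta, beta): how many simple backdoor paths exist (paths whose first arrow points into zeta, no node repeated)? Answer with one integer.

A backdoor path from zeta to beta is any simple undirected path whose first edge points into zeta (i.e. leaves zeta via a parent).
Parents of zeta: {delta}.
No simple path from any parent of zeta reaches beta without revisiting zeta, so there are no backdoor paths.

0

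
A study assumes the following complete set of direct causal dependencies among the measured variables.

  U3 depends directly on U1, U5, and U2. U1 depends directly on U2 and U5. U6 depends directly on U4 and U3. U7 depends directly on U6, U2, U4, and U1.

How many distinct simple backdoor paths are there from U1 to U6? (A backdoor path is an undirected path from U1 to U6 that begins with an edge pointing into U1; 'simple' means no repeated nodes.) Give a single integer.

6

A backdoor path from U1 to U6 is any simple undirected path whose first edge points into U1 (i.e. leaves U1 via a parent).
Parents of U1: {U2, U5}.
Enumerating:
  P1: U1 <- U2 -> U3 -> U6
  P2: U1 <- U2 -> U7 <- U4 -> U6
  P3: U1 <- U2 -> U7 <- U6
  P4: U1 <- U5 -> U3 <- U2 -> U7 <- U4 -> U6
  P5: U1 <- U5 -> U3 <- U2 -> U7 <- U6
  P6: U1 <- U5 -> U3 -> U6
That exhausts the simple backdoor paths. Count: 6.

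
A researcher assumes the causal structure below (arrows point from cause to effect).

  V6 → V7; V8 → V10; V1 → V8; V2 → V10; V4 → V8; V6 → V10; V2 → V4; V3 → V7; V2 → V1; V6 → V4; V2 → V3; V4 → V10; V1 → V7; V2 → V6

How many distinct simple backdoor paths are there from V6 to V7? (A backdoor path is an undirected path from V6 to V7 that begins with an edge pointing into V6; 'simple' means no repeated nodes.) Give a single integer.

6

A backdoor path from V6 to V7 is any simple undirected path whose first edge points into V6 (i.e. leaves V6 via a parent).
Parents of V6: {V2}.
Enumerating:
  P1: V6 <- V2 -> V1 -> V7
  P2: V6 <- V2 -> V4 -> V8 <- V1 -> V7
  P3: V6 <- V2 -> V4 -> V10 <- V8 <- V1 -> V7
  P4: V6 <- V2 -> V3 -> V7
  P5: V6 <- V2 -> V10 <- V4 -> V8 <- V1 -> V7
  P6: V6 <- V2 -> V10 <- V8 <- V1 -> V7
That exhausts the simple backdoor paths. Count: 6.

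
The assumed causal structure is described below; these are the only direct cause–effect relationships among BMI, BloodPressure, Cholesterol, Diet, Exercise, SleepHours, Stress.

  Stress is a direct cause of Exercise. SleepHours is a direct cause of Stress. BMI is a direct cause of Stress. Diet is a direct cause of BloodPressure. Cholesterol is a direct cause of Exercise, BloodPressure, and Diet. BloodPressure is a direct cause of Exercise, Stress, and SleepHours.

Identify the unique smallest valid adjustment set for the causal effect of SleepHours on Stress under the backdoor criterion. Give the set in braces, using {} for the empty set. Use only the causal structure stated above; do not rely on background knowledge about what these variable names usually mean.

Variables eligible for adjustment (non-descendants of SleepHours, excluding SleepHours and Stress): {BMI, BloodPressure, Cholesterol, Diet}.
Backdoor paths from SleepHours to Stress:
  P1: SleepHours <- BloodPressure <- Cholesterol -> Exercise <- Stress
  P2: SleepHours <- BloodPressure <- Diet <- Cholesterol -> Exercise <- Stress
  P3: SleepHours <- BloodPressure -> Stress
  P4: SleepHours <- BloodPressure -> Exercise <- Stress
The empty set is not sufficient: P3 (SleepHours <- BloodPressure -> Stress) has no collider blocking it and no conditioned non-collider, so it is open.
Try {BloodPressure}:
  P1: blocked at chain node BloodPressure ∈ conditioning set.
  P2: blocked at chain node BloodPressure ∈ conditioning set.
  P3: blocked at fork node BloodPressure ∈ conditioning set.
  P4: blocked at fork node BloodPressure ∈ conditioning set.
{BloodPressure} contains no descendant of SleepHours and blocks every backdoor path.
No other singleton works — e.g. {Cholesterol} leaves P3 open — so {BloodPressure} is the unique smallest valid adjustment set.

{BloodPressure}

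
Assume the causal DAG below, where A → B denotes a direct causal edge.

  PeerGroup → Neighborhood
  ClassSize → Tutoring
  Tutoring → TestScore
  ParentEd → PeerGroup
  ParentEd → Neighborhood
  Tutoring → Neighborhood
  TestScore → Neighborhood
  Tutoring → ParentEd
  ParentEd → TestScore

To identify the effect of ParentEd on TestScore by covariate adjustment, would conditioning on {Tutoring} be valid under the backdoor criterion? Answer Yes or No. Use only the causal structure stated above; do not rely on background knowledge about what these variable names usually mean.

Yes

Backdoor paths from ParentEd to TestScore (paths whose first edge points into ParentEd):
  P1: ParentEd <- Tutoring -> TestScore
  P2: ParentEd <- Tutoring -> Neighborhood <- TestScore
Condition 1 (no descendant of ParentEd in the set): holds — descendants of ParentEd are {Neighborhood, PeerGroup, TestScore}; none are in {Tutoring}.
Condition 2 (every backdoor path blocked by {Tutoring}):
  P1: blocked at fork node Tutoring ∈ conditioning set.
  P2: blocked at fork node Tutoring ∈ conditioning set.
{Tutoring} satisfies the backdoor criterion.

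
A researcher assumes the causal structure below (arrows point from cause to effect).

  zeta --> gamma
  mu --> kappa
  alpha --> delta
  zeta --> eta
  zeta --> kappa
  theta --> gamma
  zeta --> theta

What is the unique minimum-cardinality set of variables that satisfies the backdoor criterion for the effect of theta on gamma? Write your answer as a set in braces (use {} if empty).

Variables eligible for adjustment (non-descendants of theta, excluding theta and gamma): {alpha, delta, eta, kappa, mu, zeta}.
Backdoor paths from theta to gamma:
  P1: theta <- zeta -> gamma
The empty set is not sufficient: P1 (theta <- zeta -> gamma) has no collider blocking it and no conditioned non-collider, so it is open.
Try {zeta}:
  P1: blocked at fork node zeta ∈ conditioning set.
{zeta} contains no descendant of theta and blocks every backdoor path.
No other singleton works — e.g. {mu} leaves P1 open — so {zeta} is the unique smallest valid adjustment set.

{zeta}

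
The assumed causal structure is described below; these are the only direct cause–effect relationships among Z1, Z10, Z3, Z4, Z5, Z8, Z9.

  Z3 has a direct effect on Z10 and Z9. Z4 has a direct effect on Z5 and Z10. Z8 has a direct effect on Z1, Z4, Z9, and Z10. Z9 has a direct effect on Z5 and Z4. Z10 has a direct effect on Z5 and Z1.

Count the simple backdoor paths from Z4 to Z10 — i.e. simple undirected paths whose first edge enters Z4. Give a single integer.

8

A backdoor path from Z4 to Z10 is any simple undirected path whose first edge points into Z4 (i.e. leaves Z4 via a parent).
Parents of Z4: {Z8, Z9}.
Enumerating:
  P1: Z4 <- Z8 -> Z9 <- Z3 -> Z10
  P2: Z4 <- Z8 -> Z9 -> Z5 <- Z10
  P3: Z4 <- Z8 -> Z10
  P4: Z4 <- Z8 -> Z1 <- Z10
  P5: Z4 <- Z9 <- Z3 -> Z10
  P6: Z4 <- Z9 <- Z8 -> Z10
  P7: Z4 <- Z9 <- Z8 -> Z1 <- Z10
  P8: Z4 <- Z9 -> Z5 <- Z10
That exhausts the simple backdoor paths. Count: 8.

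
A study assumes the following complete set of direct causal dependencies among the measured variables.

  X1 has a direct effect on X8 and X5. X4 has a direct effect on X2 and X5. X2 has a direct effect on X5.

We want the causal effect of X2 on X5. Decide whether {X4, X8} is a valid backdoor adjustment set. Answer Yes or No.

Backdoor paths from X2 to X5 (paths whose first edge points into X2):
  P1: X2 <- X4 -> X5
Condition 1 (no descendant of X2 in the set): holds — descendants of X2 are {X5}; none are in {X4, X8}.
Condition 2 (every backdoor path blocked by {X4, X8}):
  P1: blocked at fork node X4 ∈ conditioning set.
{X4, X8} satisfies the backdoor criterion.

Yes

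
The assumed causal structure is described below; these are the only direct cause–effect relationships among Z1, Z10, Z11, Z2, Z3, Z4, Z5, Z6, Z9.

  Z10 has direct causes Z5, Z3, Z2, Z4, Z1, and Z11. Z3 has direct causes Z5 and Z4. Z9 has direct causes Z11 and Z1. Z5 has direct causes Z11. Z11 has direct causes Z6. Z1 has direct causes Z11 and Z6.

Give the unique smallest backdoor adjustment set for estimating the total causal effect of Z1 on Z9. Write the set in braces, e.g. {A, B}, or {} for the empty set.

{Z11}

Variables eligible for adjustment (non-descendants of Z1, excluding Z1 and Z9): {Z11, Z2, Z3, Z4, Z5, Z6}.
Backdoor paths from Z1 to Z9:
  P1: Z1 <- Z6 -> Z11 -> Z9
  P2: Z1 <- Z11 -> Z9
The empty set is not sufficient: P1 (Z1 <- Z6 -> Z11 -> Z9) has no collider blocking it and no conditioned non-collider, so it is open.
Try {Z11}:
  P1: blocked at chain node Z11 ∈ conditioning set.
  P2: blocked at fork node Z11 ∈ conditioning set.
{Z11} contains no descendant of Z1 and blocks every backdoor path.
No other singleton works — e.g. {Z6} leaves P2 open — so {Z11} is the unique smallest valid adjustment set.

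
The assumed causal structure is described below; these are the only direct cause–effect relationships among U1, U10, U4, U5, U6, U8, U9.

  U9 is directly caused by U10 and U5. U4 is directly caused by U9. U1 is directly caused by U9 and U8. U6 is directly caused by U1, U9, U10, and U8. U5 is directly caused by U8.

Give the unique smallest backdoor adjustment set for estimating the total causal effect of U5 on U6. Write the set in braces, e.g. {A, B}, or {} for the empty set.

Variables eligible for adjustment (non-descendants of U5, excluding U5 and U6): {U10, U8}.
Backdoor paths from U5 to U6:
  P1: U5 <- U8 -> U1 <- U9 <- U10 -> U6
  P2: U5 <- U8 -> U1 <- U9 -> U6
  P3: U5 <- U8 -> U1 -> U6
  P4: U5 <- U8 -> U6
The empty set is not sufficient: P3 (U5 <- U8 -> U1 -> U6) has no collider blocking it and no conditioned non-collider, so it is open.
Try {U8}:
  P1: blocked at fork node U8 ∈ conditioning set.
  P2: blocked at fork node U8 ∈ conditioning set.
  P3: blocked at fork node U8 ∈ conditioning set.
  P4: blocked at fork node U8 ∈ conditioning set.
{U8} contains no descendant of U5 and blocks every backdoor path.
No other singleton works — e.g. {U10} leaves P3 open — so {U8} is the unique smallest valid adjustment set.

{U8}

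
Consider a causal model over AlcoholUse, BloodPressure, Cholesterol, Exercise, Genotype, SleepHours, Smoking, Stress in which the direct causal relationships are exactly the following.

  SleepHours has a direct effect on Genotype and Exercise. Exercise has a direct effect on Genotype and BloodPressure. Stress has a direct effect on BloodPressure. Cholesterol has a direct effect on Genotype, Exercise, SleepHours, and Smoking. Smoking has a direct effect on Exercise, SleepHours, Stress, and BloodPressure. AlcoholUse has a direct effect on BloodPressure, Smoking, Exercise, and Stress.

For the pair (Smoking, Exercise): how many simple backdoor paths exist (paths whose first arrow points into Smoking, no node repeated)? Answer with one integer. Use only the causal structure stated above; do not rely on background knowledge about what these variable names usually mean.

A backdoor path from Smoking to Exercise is any simple undirected path whose first edge points into Smoking (i.e. leaves Smoking via a parent).
Parents of Smoking: {AlcoholUse, Cholesterol}.
Enumerating:
  P1: Smoking <- Cholesterol -> SleepHours -> Exercise
  P2: Smoking <- Cholesterol -> SleepHours -> Genotype <- Exercise
  P3: Smoking <- Cholesterol -> Exercise
  P4: Smoking <- Cholesterol -> Genotype <- SleepHours -> Exercise
  P5: Smoking <- Cholesterol -> Genotype <- Exercise
  P6: Smoking <- AlcoholUse -> Stress -> BloodPressure <- Exercise
  P7: Smoking <- AlcoholUse -> Exercise
  P8: Smoking <- AlcoholUse -> BloodPressure <- Exercise
That exhausts the simple backdoor paths. Count: 8.

8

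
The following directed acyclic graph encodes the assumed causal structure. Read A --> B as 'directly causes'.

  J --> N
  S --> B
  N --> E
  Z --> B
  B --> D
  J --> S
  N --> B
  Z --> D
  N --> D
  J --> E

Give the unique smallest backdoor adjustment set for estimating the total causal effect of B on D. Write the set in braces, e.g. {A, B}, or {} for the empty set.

{N, Z}

Variables eligible for adjustment (non-descendants of B, excluding B and D): {E, J, N, S, Z}.
Backdoor paths from B to D:
  P1: B <- N -> D
  P2: B <- S <- J -> N -> D
  P3: B <- S <- J -> E <- N -> D
  P4: B <- Z -> D
The empty set is not sufficient: P1 (B <- N -> D) has no collider blocking it and no conditioned non-collider, so it is open.
Try {N, Z}:
  P1: blocked at fork node N ∈ conditioning set.
  P2: blocked at chain node N ∈ conditioning set.
  P3: blocked at collider E (neither it nor any descendant is in the conditioning set).
  P4: blocked at fork node Z ∈ conditioning set.
{N, Z} contains no descendant of B and blocks every backdoor path.
Every element of {N, Z} is needed (dropping N leaves P1 open; dropping Z leaves P4 open), so no proper subset is valid.
Among all size-2 subsets of the eligible variables, only {N, Z} blocks every backdoor path, so it is the unique smallest valid adjustment set.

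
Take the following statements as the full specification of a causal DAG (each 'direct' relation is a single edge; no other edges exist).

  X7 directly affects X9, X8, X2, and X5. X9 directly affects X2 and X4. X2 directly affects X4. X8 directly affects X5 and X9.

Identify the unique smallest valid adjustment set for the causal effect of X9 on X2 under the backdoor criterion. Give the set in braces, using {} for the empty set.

Variables eligible for adjustment (non-descendants of X9, excluding X9 and X2): {X5, X7, X8}.
Backdoor paths from X9 to X2:
  P1: X9 <- X7 -> X2
  P2: X9 <- X8 <- X7 -> X2
  P3: X9 <- X8 -> X5 <- X7 -> X2
The empty set is not sufficient: P1 (X9 <- X7 -> X2) has no collider blocking it and no conditioned non-collider, so it is open.
Try {X7}:
  P1: blocked at fork node X7 ∈ conditioning set.
  P2: blocked at fork node X7 ∈ conditioning set.
  P3: blocked at collider X5 (neither it nor any descendant is in the conditioning set).
{X7} contains no descendant of X9 and blocks every backdoor path.
No other singleton works — e.g. {X8} leaves P1 open — so {X7} is the unique smallest valid adjustment set.

{X7}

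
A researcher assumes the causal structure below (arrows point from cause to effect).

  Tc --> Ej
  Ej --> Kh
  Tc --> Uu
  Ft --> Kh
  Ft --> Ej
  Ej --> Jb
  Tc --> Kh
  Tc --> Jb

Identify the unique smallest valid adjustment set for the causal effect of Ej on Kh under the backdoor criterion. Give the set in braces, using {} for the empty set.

{Ft, Tc}

Variables eligible for adjustment (non-descendants of Ej, excluding Ej and Kh): {Ft, Tc, Uu}.
Backdoor paths from Ej to Kh:
  P1: Ej <- Ft -> Kh
  P2: Ej <- Tc -> Kh
The empty set is not sufficient: P1 (Ej <- Ft -> Kh) has no collider blocking it and no conditioned non-collider, so it is open.
Try {Ft, Tc}:
  P1: blocked at fork node Ft ∈ conditioning set.
  P2: blocked at fork node Tc ∈ conditioning set.
{Ft, Tc} contains no descendant of Ej and blocks every backdoor path.
Every element of {Ft, Tc} is needed (dropping Ft leaves P1 open; dropping Tc leaves P2 open), so no proper subset is valid.
Among all size-2 subsets of the eligible variables, only {Ft, Tc} blocks every backdoor path, so it is the unique smallest valid adjustment set.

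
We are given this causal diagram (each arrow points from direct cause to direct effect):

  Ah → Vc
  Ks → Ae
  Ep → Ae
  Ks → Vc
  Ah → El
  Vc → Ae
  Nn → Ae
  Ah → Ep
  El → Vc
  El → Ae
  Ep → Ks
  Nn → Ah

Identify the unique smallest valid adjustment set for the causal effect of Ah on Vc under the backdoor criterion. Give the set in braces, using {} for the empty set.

{}

Variables eligible for adjustment (non-descendants of Ah, excluding Ah and Vc): {Nn}.
Backdoor paths from Ah to Vc:
  P1: Ah <- Nn -> Ae <- El -> Vc
  P2: Ah <- Nn -> Ae <- Ep -> Ks -> Vc
  P3: Ah <- Nn -> Ae <- Ks -> Vc
  P4: Ah <- Nn -> Ae <- Vc
Each backdoor path contains an unconditioned collider, so every path is already blocked with the empty conditioning set:
  P1: blocked at collider Ae (neither it nor any descendant is in the conditioning set).
  P2: blocked at collider Ae (neither it nor any descendant is in the conditioning set).
  P3: blocked at collider Ae (neither it nor any descendant is in the conditioning set).
  P4: blocked at collider Ae (neither it nor any descendant is in the conditioning set).
The empty set is therefore the unique smallest valid set.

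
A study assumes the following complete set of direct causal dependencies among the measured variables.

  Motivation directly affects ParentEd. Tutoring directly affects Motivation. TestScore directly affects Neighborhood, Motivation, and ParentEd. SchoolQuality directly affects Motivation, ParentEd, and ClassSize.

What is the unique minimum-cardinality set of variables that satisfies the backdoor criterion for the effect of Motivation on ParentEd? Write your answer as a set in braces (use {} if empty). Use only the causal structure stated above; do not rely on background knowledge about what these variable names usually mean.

Variables eligible for adjustment (non-descendants of Motivation, excluding Motivation and ParentEd): {ClassSize, Neighborhood, SchoolQuality, TestScore, Tutoring}.
Backdoor paths from Motivation to ParentEd:
  P1: Motivation <- SchoolQuality -> ParentEd
  P2: Motivation <- TestScore -> ParentEd
The empty set is not sufficient: P1 (Motivation <- SchoolQuality -> ParentEd) has no collider blocking it and no conditioned non-collider, so it is open.
Try {SchoolQuality, TestScore}:
  P1: blocked at fork node SchoolQuality ∈ conditioning set.
  P2: blocked at fork node TestScore ∈ conditioning set.
{SchoolQuality, TestScore} contains no descendant of Motivation and blocks every backdoor path.
Every element of {SchoolQuality, TestScore} is needed (dropping SchoolQuality leaves P1 open; dropping TestScore leaves P2 open), so no proper subset is valid.
Among all size-2 subsets of the eligible variables, only {SchoolQuality, TestScore} blocks every backdoor path, so it is the unique smallest valid adjustment set.

{SchoolQuality, TestScore}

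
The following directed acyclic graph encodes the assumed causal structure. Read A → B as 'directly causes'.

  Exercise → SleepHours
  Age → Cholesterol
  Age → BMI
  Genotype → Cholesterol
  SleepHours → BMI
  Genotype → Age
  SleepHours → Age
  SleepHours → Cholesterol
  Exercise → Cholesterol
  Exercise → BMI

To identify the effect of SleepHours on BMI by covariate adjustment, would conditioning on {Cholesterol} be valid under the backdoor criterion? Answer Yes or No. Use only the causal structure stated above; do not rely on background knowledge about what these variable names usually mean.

Backdoor paths from SleepHours to BMI (paths whose first edge points into SleepHours):
  P1: SleepHours <- Exercise -> Cholesterol <- Genotype -> Age -> BMI
  P2: SleepHours <- Exercise -> Cholesterol <- Age -> BMI
  P3: SleepHours <- Exercise -> BMI
Condition 1 (no descendant of SleepHours in the set): FAILS — Cholesterol is a descendant of SleepHours.
Condition 2 (every backdoor path blocked by {Cholesterol}):
  P1: open — collider(s) Cholesterol are conditioned on (or have a conditioned descendant) and no non-collider on the path is in the set.
  P2: open — collider(s) Cholesterol are conditioned on (or have a conditioned descendant) and no non-collider on the path is in the set.
  P3: open — no interior node is in the conditioning set.
{Cholesterol} does not satisfy the backdoor criterion.

No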